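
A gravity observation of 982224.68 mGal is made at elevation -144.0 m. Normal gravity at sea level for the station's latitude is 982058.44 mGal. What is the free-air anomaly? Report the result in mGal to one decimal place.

Free-air correction = 0.3086 × -144.0 = -44.44 mGal
Free-air anomaly = 982224.68 − 982058.44 + (-44.44) = 121.80 mGal

121.8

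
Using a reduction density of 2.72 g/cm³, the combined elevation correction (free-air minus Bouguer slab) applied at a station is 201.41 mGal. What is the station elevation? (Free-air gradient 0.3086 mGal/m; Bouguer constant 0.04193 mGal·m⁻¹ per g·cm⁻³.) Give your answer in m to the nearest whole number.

1035

Combined gradient = 0.3086 − 0.04193 × 2.72 = 0.1945504 mGal/m
h = 201.41 / 0.1945504 = 1035.26 m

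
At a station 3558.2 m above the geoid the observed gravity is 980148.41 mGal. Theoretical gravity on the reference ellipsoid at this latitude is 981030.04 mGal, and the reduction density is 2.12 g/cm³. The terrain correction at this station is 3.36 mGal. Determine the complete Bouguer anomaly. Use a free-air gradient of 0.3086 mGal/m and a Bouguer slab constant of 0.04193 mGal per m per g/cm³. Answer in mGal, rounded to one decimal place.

-96.5

Free-air correction = 0.3086 × 3558.2 = 1098.06 mGal
Free-air anomaly = 980148.41 − 981030.04 + (1098.06) = 216.43 mGal
Bouguer slab correction = 0.04193 × 2.12 × 3558.2 = 316.29 mGal
Simple Bouguer anomaly = 216.43 − (316.29) = -99.86 mGal
Complete Bouguer anomaly = -99.86 + 3.36 = -96.50 mGal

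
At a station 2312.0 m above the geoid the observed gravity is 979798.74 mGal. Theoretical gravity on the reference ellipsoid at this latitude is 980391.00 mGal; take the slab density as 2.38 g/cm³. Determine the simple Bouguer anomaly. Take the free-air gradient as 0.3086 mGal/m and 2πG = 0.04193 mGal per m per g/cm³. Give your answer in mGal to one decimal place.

-109.5

Free-air correction = 0.3086 × 2312.0 = 713.48 mGal
Free-air anomaly = 979798.74 − 980391.00 + (713.48) = 121.22 mGal
Bouguer slab correction = 0.04193 × 2.38 × 2312.0 = 230.72 mGal
Simple Bouguer anomaly = 121.22 − (230.72) = -109.50 mGal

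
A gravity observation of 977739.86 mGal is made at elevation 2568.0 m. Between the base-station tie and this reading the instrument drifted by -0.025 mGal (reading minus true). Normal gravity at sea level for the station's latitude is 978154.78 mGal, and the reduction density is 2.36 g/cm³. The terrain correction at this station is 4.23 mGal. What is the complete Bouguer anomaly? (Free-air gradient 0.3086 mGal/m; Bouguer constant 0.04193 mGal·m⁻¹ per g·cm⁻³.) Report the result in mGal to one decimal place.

127.7

Drift-corrected reading = 977739.86 − (-0.025) = 977739.885 mGal
Free-air correction = 0.3086 × 2568.0 = 792.48 mGal
Free-air anomaly = 977739.885 − 978154.78 + (792.48) = 377.585 mGal
Bouguer slab correction = 0.04193 × 2.36 × 2568.0 = 254.12 mGal
Simple Bouguer anomaly = 377.585 − (254.12) = 123.465 mGal
Complete Bouguer anomaly = 123.465 + 4.23 = 127.695 mGal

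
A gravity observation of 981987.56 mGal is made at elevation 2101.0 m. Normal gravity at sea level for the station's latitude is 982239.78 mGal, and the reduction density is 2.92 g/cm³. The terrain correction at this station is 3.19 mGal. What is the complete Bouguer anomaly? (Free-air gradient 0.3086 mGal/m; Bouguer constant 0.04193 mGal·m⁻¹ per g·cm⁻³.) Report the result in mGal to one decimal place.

Free-air correction = 0.3086 × 2101.0 = 648.37 mGal
Free-air anomaly = 981987.56 − 982239.78 + (648.37) = 396.15 mGal
Bouguer slab correction = 0.04193 × 2.92 × 2101.0 = 257.24 mGal
Simple Bouguer anomaly = 396.15 − (257.24) = 138.91 mGal
Complete Bouguer anomaly = 138.91 + 3.19 = 142.10 mGal

142.1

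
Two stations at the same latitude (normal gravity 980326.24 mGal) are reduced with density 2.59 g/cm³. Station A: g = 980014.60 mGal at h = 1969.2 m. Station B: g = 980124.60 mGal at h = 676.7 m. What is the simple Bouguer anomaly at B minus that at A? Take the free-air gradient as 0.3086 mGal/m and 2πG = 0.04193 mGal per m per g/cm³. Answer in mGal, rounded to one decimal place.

-148.5

Δg_SB(A) = 980014.60 − 980326.24 + 0.3086×1969.2 − 0.04193×2.59×1969.2 = 82.20 mGal
Δg_SB(B) = 980124.60 − 980326.24 + 0.3086×676.7 − 0.04193×2.59×676.7 = -66.30 mGal
Difference = -66.30 − (82.20) = -148.50 mGal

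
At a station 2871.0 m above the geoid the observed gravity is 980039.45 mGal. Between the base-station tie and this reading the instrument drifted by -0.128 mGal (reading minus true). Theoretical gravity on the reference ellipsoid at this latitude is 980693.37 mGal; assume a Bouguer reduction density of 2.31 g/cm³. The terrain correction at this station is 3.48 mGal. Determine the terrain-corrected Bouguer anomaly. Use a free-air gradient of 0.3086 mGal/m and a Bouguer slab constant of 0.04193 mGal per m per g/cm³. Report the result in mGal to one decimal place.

Drift-corrected reading = 980039.45 − (-0.128) = 980039.578 mGal
Free-air correction = 0.3086 × 2871.0 = 885.99 mGal
Free-air anomaly = 980039.578 − 980693.37 + (885.99) = 232.198 mGal
Bouguer slab correction = 0.04193 × 2.31 × 2871.0 = 278.08 mGal
Simple Bouguer anomaly = 232.198 − (278.08) = -45.882 mGal
Complete Bouguer anomaly = -45.882 + 3.48 = -42.402 mGal

-42.4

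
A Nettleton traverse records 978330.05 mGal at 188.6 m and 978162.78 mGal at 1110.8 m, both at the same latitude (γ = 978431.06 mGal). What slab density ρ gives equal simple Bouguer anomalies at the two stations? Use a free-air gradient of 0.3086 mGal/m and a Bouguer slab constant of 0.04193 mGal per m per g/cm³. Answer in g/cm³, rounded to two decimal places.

3.03

Δg_obs = 978162.78 − 978330.05 = -167.27 mGal over Δh = 1110.8 − 188.6 = 922.2 m
Equal Bouguer anomalies ⇒ Δg_obs + (0.3086 − 0.04193ρ)·Δh = 0
0.3086 − 0.04193ρ = −Δg_obs/Δh = 0.18138
ρ = (0.3086 − 0.18138) / 0.04193 = 3.03 g/cm³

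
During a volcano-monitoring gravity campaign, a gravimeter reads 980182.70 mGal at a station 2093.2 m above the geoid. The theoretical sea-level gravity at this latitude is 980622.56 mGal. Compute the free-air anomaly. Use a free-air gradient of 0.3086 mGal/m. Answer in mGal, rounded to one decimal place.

Free-air correction = 0.3086 × 2093.2 = 645.96 mGal
Free-air anomaly = 980182.70 − 980622.56 + (645.96) = 206.10 mGal

206.1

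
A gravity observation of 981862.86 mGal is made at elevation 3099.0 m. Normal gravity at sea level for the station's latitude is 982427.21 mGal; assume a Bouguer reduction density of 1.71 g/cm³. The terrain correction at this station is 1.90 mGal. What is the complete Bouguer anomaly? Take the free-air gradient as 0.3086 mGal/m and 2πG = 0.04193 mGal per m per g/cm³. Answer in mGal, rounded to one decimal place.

171.7

Free-air correction = 0.3086 × 3099.0 = 956.35 mGal
Free-air anomaly = 981862.86 − 982427.21 + (956.35) = 392.00 mGal
Bouguer slab correction = 0.04193 × 1.71 × 3099.0 = 222.20 mGal
Simple Bouguer anomaly = 392.00 − (222.20) = 169.80 mGal
Complete Bouguer anomaly = 169.80 + 1.90 = 171.70 mGal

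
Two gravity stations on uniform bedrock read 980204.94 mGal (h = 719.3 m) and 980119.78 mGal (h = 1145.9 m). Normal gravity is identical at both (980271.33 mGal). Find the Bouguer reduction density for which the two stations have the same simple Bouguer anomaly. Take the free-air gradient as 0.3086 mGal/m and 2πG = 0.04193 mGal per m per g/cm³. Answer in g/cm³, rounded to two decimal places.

2.60

Δg_obs = 980119.78 − 980204.94 = -85.16 mGal over Δh = 1145.9 − 719.3 = 426.6 m
Equal Bouguer anomalies ⇒ Δg_obs + (0.3086 − 0.04193ρ)·Δh = 0
0.3086 − 0.04193ρ = −Δg_obs/Δh = 0.19962
ρ = (0.3086 − 0.19962) / 0.04193 = 2.60 g/cm³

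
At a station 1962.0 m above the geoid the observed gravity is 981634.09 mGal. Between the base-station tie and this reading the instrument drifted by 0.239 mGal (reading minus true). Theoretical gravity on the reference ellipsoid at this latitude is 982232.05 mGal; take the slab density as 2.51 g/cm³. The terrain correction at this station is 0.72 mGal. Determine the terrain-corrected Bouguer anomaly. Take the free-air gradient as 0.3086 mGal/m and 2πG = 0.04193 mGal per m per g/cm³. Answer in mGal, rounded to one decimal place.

Drift-corrected reading = 981634.09 − (0.239) = 981633.851 mGal
Free-air correction = 0.3086 × 1962.0 = 605.47 mGal
Free-air anomaly = 981633.851 − 982232.05 + (605.47) = 7.271 mGal
Bouguer slab correction = 0.04193 × 2.51 × 1962.0 = 206.49 mGal
Simple Bouguer anomaly = 7.271 − (206.49) = -199.219 mGal
Complete Bouguer anomaly = -199.219 + 0.72 = -198.499 mGal

-198.5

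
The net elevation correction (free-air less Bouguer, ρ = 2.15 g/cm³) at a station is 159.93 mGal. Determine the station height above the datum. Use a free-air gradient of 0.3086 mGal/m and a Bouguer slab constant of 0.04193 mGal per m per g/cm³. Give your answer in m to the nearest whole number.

732

Combined gradient = 0.3086 − 0.04193 × 2.15 = 0.2184505 mGal/m
h = 159.93 / 0.2184505 = 732.11 m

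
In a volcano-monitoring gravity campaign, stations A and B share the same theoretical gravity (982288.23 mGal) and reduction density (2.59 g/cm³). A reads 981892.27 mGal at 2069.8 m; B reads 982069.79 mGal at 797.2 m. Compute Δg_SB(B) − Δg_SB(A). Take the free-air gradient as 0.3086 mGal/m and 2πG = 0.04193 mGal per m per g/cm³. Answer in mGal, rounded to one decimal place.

-77.0

Δg_SB(A) = 981892.27 − 982288.23 + 0.3086×2069.8 − 0.04193×2.59×2069.8 = 18.00 mGal
Δg_SB(B) = 982069.79 − 982288.23 + 0.3086×797.2 − 0.04193×2.59×797.2 = -59.00 mGal
Difference = -59.00 − (18.00) = -77.00 mGal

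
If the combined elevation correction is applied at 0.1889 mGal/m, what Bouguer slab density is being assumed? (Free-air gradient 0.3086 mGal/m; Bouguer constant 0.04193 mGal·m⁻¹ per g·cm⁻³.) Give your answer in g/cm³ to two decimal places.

0.1889 = 0.3086 − 0.04193 × ρ
ρ = (0.3086 − 0.1889) / 0.04193 = 2.85 g/cm³

2.85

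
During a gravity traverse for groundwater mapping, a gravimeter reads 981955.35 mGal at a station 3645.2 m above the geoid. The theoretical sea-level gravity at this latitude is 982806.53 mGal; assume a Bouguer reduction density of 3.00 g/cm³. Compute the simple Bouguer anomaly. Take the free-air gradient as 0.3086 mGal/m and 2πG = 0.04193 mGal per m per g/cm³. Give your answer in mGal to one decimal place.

-184.8

Free-air correction = 0.3086 × 3645.2 = 1124.91 mGal
Free-air anomaly = 981955.35 − 982806.53 + (1124.91) = 273.73 mGal
Bouguer slab correction = 0.04193 × 3.00 × 3645.2 = 458.53 mGal
Simple Bouguer anomaly = 273.73 − (458.53) = -184.80 mGal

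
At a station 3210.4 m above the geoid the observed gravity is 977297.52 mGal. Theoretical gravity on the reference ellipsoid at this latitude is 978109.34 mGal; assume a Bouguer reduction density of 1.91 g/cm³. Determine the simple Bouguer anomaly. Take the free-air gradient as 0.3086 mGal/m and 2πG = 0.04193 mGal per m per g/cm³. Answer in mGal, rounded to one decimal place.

-78.2

Free-air correction = 0.3086 × 3210.4 = 990.73 mGal
Free-air anomaly = 977297.52 − 978109.34 + (990.73) = 178.91 mGal
Bouguer slab correction = 0.04193 × 1.91 × 3210.4 = 257.11 mGal
Simple Bouguer anomaly = 178.91 − (257.11) = -78.20 mGal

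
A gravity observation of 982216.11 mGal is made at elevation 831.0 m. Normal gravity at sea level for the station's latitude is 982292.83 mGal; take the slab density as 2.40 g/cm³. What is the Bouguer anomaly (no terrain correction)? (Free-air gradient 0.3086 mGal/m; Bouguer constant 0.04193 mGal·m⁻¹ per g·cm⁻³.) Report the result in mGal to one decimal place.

96.1

Free-air correction = 0.3086 × 831.0 = 256.45 mGal
Free-air anomaly = 982216.11 − 982292.83 + (256.45) = 179.73 mGal
Bouguer slab correction = 0.04193 × 2.40 × 831.0 = 83.63 mGal
Simple Bouguer anomaly = 179.73 − (83.63) = 96.10 mGal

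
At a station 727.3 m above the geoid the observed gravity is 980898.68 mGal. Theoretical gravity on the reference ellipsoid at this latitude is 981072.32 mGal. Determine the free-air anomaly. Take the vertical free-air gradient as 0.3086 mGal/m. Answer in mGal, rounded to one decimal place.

50.8

Free-air correction = 0.3086 × 727.3 = 224.44 mGal
Free-air anomaly = 980898.68 − 981072.32 + (224.44) = 50.80 mGal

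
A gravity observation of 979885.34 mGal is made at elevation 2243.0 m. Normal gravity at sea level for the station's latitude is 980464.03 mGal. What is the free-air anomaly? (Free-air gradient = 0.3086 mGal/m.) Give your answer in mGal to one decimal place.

113.5

Free-air correction = 0.3086 × 2243.0 = 692.19 mGal
Free-air anomaly = 979885.34 − 980464.03 + (692.19) = 113.50 mGal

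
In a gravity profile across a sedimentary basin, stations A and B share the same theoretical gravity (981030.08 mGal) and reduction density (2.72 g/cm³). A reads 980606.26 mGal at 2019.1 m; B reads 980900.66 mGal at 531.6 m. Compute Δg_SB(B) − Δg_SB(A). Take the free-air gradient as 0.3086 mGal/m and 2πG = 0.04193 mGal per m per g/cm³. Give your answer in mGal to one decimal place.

Δg_SB(A) = 980606.26 − 981030.08 + 0.3086×2019.1 − 0.04193×2.72×2019.1 = -31.00 mGal
Δg_SB(B) = 980900.66 − 981030.08 + 0.3086×531.6 − 0.04193×2.72×531.6 = -26.00 mGal
Difference = -26.00 − (-31.00) = 5.00 mGal

5.0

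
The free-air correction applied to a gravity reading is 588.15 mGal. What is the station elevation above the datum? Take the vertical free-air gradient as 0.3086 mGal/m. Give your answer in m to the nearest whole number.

h = 588.15 / 0.3086 = 1905.87 m

1906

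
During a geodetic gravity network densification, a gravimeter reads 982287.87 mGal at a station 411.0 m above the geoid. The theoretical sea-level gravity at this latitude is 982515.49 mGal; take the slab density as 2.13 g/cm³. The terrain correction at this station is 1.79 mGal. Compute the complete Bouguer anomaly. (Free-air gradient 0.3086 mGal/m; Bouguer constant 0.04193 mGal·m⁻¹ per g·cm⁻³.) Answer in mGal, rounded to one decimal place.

Free-air correction = 0.3086 × 411.0 = 126.83 mGal
Free-air anomaly = 982287.87 − 982515.49 + (126.83) = -100.79 mGal
Bouguer slab correction = 0.04193 × 2.13 × 411.0 = 36.71 mGal
Simple Bouguer anomaly = -100.79 − (36.71) = -137.50 mGal
Complete Bouguer anomaly = -137.50 + 1.79 = -135.71 mGal

-135.7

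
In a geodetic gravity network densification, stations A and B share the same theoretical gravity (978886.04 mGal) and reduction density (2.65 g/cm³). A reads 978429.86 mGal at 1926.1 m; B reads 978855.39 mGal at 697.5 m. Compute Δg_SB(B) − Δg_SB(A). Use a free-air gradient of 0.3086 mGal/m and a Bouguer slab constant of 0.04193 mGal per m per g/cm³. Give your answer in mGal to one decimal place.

182.9

Δg_SB(A) = 978429.86 − 978886.04 + 0.3086×1926.1 − 0.04193×2.65×1926.1 = -75.80 mGal
Δg_SB(B) = 978855.39 − 978886.04 + 0.3086×697.5 − 0.04193×2.65×697.5 = 107.10 mGal
Difference = 107.10 − (-75.80) = 182.90 mGal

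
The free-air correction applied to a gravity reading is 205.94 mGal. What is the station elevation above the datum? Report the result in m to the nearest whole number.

667

h = 205.94 / 0.3086 = 667.34 m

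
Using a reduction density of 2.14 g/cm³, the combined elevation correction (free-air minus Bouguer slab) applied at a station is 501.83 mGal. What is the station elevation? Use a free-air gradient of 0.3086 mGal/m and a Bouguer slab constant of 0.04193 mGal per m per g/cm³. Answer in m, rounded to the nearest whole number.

2293

Combined gradient = 0.3086 − 0.04193 × 2.14 = 0.2188698 mGal/m
h = 501.83 / 0.2188698 = 2292.82 m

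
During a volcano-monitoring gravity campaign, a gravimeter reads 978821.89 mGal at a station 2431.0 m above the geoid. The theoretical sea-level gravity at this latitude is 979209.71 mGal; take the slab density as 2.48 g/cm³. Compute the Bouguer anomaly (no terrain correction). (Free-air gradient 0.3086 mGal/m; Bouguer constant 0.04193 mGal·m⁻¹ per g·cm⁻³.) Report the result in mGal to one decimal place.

109.6

Free-air correction = 0.3086 × 2431.0 = 750.21 mGal
Free-air anomaly = 978821.89 − 979209.71 + (750.21) = 362.39 mGal
Bouguer slab correction = 0.04193 × 2.48 × 2431.0 = 252.79 mGal
Simple Bouguer anomaly = 362.39 − (252.79) = 109.60 mGal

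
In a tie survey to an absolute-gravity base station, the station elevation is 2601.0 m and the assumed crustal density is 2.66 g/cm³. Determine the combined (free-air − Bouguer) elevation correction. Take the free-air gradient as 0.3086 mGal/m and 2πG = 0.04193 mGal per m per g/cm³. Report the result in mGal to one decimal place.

512.6

Combined gradient = 0.3086 − 0.04193 × 2.66 = 0.1970662 mGal/m
Combined elevation correction = 0.1970662 × 2601.0 = 512.6 mGal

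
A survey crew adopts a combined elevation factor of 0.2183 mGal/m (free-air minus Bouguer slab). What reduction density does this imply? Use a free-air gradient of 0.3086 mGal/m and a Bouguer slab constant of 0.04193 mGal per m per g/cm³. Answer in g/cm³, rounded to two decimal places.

0.2183 = 0.3086 − 0.04193 × ρ
ρ = (0.3086 − 0.2183) / 0.04193 = 2.15 g/cm³

2.15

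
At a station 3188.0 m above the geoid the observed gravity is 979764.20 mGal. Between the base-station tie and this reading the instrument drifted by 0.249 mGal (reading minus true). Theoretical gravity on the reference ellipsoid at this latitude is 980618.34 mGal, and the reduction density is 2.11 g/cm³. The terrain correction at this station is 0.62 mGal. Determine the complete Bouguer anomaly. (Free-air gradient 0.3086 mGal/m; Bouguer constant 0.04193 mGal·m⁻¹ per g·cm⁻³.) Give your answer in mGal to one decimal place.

-152.0

Drift-corrected reading = 979764.20 − (0.249) = 979763.951 mGal
Free-air correction = 0.3086 × 3188.0 = 983.82 mGal
Free-air anomaly = 979763.951 − 980618.34 + (983.82) = 129.431 mGal
Bouguer slab correction = 0.04193 × 2.11 × 3188.0 = 282.05 mGal
Simple Bouguer anomaly = 129.431 − (282.05) = -152.619 mGal
Complete Bouguer anomaly = -152.619 + 0.62 = -151.999 mGal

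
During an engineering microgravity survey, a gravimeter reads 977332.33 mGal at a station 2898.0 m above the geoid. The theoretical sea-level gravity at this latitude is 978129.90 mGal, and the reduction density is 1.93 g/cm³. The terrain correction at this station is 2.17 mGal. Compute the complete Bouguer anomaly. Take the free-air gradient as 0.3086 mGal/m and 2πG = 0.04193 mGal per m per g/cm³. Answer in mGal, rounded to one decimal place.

Free-air correction = 0.3086 × 2898.0 = 894.32 mGal
Free-air anomaly = 977332.33 − 978129.90 + (894.32) = 96.75 mGal
Bouguer slab correction = 0.04193 × 1.93 × 2898.0 = 234.52 mGal
Simple Bouguer anomaly = 96.75 − (234.52) = -137.77 mGal
Complete Bouguer anomaly = -137.77 + 2.17 = -135.60 mGal

-135.6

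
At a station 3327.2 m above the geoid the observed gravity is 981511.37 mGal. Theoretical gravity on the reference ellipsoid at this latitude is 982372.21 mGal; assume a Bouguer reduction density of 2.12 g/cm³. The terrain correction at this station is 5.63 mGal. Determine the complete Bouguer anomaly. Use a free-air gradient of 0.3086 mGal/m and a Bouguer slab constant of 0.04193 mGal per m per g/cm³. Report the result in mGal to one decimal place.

Free-air correction = 0.3086 × 3327.2 = 1026.77 mGal
Free-air anomaly = 981511.37 − 982372.21 + (1026.77) = 165.93 mGal
Bouguer slab correction = 0.04193 × 2.12 × 3327.2 = 295.76 mGal
Simple Bouguer anomaly = 165.93 − (295.76) = -129.83 mGal
Complete Bouguer anomaly = -129.83 + 5.63 = -124.20 mGal

-124.2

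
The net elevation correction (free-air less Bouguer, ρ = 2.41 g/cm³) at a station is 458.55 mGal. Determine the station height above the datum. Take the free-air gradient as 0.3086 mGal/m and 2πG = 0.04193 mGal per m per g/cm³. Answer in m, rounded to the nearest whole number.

2209

Combined gradient = 0.3086 − 0.04193 × 2.41 = 0.2075487 mGal/m
h = 458.55 / 0.2075487 = 2209.36 m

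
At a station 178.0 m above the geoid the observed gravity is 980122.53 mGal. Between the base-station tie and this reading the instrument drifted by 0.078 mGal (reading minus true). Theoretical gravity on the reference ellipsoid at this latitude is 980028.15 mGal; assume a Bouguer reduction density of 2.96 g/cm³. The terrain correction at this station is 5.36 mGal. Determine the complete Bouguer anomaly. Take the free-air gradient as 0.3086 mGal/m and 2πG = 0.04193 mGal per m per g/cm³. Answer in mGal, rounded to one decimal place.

Drift-corrected reading = 980122.53 − (0.078) = 980122.452 mGal
Free-air correction = 0.3086 × 178.0 = 54.93 mGal
Free-air anomaly = 980122.452 − 980028.15 + (54.93) = 149.232 mGal
Bouguer slab correction = 0.04193 × 2.96 × 178.0 = 22.09 mGal
Simple Bouguer anomaly = 149.232 − (22.09) = 127.142 mGal
Complete Bouguer anomaly = 127.142 + 5.36 = 132.502 mGal

132.5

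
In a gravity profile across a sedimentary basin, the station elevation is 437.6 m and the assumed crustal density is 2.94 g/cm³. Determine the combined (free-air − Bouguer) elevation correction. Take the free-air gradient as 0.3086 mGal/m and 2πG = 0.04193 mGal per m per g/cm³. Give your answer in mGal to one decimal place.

81.1

Combined gradient = 0.3086 − 0.04193 × 2.94 = 0.1853258 mGal/m
Combined elevation correction = 0.1853258 × 437.6 = 81.1 mGal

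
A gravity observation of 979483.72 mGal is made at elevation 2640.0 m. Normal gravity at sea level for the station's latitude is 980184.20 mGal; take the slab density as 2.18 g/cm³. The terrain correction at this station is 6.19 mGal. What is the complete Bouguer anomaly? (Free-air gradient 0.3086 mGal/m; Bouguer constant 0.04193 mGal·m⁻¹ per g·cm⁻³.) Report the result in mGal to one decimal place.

-120.9

Free-air correction = 0.3086 × 2640.0 = 814.70 mGal
Free-air anomaly = 979483.72 − 980184.20 + (814.70) = 114.22 mGal
Bouguer slab correction = 0.04193 × 2.18 × 2640.0 = 241.32 mGal
Simple Bouguer anomaly = 114.22 − (241.32) = -127.10 mGal
Complete Bouguer anomaly = -127.10 + 6.19 = -120.91 mGal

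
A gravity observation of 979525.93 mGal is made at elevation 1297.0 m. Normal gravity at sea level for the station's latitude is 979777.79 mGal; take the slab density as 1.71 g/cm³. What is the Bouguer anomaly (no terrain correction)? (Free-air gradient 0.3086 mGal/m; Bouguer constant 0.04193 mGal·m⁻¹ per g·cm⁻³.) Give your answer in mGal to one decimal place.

Free-air correction = 0.3086 × 1297.0 = 400.25 mGal
Free-air anomaly = 979525.93 − 979777.79 + (400.25) = 148.39 mGal
Bouguer slab correction = 0.04193 × 1.71 × 1297.0 = 93.00 mGal
Simple Bouguer anomaly = 148.39 − (93.00) = 55.39 mGal

55.4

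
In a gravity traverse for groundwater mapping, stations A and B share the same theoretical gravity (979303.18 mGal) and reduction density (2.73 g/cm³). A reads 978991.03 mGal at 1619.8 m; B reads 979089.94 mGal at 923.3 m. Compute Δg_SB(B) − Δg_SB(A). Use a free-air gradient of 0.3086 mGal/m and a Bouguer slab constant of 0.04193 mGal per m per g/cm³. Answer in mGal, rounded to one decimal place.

Δg_SB(A) = 978991.03 − 979303.18 + 0.3086×1619.8 − 0.04193×2.73×1619.8 = 2.30 mGal
Δg_SB(B) = 979089.94 − 979303.18 + 0.3086×923.3 − 0.04193×2.73×923.3 = -34.00 mGal
Difference = -34.00 − (2.30) = -36.30 mGal

-36.3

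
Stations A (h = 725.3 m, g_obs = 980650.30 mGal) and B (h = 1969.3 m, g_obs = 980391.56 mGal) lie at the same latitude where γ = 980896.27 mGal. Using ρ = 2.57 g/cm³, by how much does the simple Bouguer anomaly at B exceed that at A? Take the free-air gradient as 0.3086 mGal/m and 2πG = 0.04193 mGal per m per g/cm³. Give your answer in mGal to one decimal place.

-8.9

Δg_SB(A) = 980650.30 − 980896.27 + 0.3086×725.3 − 0.04193×2.57×725.3 = -100.30 mGal
Δg_SB(B) = 980391.56 − 980896.27 + 0.3086×1969.3 − 0.04193×2.57×1969.3 = -109.20 mGal
Difference = -109.20 − (-100.30) = -8.90 mGal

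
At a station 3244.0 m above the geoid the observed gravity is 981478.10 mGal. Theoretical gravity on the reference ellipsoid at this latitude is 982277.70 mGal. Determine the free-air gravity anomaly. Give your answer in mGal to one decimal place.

Free-air correction = 0.3086 × 3244.0 = 1001.10 mGal
Free-air anomaly = 981478.10 − 982277.70 + (1001.10) = 201.50 mGal

201.5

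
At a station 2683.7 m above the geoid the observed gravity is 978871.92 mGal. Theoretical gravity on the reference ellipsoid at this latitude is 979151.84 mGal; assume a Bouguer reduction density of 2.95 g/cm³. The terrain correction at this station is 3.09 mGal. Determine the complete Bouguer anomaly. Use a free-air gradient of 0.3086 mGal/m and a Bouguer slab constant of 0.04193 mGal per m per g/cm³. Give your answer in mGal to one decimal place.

Free-air correction = 0.3086 × 2683.7 = 828.19 mGal
Free-air anomaly = 978871.92 − 979151.84 + (828.19) = 548.27 mGal
Bouguer slab correction = 0.04193 × 2.95 × 2683.7 = 331.96 mGal
Simple Bouguer anomaly = 548.27 − (331.96) = 216.31 mGal
Complete Bouguer anomaly = 216.31 + 3.09 = 219.40 mGal

219.4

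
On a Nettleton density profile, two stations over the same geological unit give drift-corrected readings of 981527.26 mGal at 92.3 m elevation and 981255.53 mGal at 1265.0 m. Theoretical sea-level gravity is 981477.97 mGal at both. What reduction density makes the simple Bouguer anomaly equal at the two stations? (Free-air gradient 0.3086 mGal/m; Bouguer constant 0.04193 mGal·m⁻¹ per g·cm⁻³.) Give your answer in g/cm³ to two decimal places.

1.83

Δg_obs = 981255.53 − 981527.26 = -271.73 mGal over Δh = 1265.0 − 92.3 = 1172.7 m
Equal Bouguer anomalies ⇒ Δg_obs + (0.3086 − 0.04193ρ)·Δh = 0
0.3086 − 0.04193ρ = −Δg_obs/Δh = 0.23171
ρ = (0.3086 − 0.23171) / 0.04193 = 1.83 g/cm³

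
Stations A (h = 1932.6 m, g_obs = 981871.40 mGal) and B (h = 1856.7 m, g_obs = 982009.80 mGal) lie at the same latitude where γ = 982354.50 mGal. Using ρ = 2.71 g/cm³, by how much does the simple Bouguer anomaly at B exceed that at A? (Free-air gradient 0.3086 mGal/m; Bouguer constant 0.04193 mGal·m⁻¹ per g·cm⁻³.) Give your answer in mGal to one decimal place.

123.6

Δg_SB(A) = 981871.40 − 982354.50 + 0.3086×1932.6 − 0.04193×2.71×1932.6 = -106.30 mGal
Δg_SB(B) = 982009.80 − 982354.50 + 0.3086×1856.7 − 0.04193×2.71×1856.7 = 17.30 mGal
Difference = 17.30 − (-106.30) = 123.60 mGal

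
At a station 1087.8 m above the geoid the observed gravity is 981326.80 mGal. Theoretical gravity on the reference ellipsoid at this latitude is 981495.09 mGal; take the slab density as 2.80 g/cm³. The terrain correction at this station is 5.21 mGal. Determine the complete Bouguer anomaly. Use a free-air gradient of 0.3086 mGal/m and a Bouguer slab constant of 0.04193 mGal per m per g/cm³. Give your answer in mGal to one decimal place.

44.9

Free-air correction = 0.3086 × 1087.8 = 335.70 mGal
Free-air anomaly = 981326.80 − 981495.09 + (335.70) = 167.41 mGal
Bouguer slab correction = 0.04193 × 2.80 × 1087.8 = 127.71 mGal
Simple Bouguer anomaly = 167.41 − (127.71) = 39.70 mGal
Complete Bouguer anomaly = 39.70 + 5.21 = 44.91 mGal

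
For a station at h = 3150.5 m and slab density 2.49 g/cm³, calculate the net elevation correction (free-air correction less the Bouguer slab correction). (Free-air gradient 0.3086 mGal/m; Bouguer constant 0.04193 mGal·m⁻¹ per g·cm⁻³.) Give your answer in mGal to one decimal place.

Combined gradient = 0.3086 − 0.04193 × 2.49 = 0.2041943 mGal/m
Combined elevation correction = 0.2041943 × 3150.5 = 643.3 mGal

643.3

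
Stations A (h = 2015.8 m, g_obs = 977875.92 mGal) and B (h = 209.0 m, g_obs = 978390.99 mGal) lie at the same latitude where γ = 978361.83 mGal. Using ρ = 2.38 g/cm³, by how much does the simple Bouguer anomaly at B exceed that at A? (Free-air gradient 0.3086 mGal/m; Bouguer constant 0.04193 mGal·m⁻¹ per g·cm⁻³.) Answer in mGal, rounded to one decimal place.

Δg_SB(A) = 977875.92 − 978361.83 + 0.3086×2015.8 − 0.04193×2.38×2015.8 = -65.00 mGal
Δg_SB(B) = 978390.99 − 978361.83 + 0.3086×209.0 − 0.04193×2.38×209.0 = 72.80 mGal
Difference = 72.80 − (-65.00) = 137.80 mGal

137.8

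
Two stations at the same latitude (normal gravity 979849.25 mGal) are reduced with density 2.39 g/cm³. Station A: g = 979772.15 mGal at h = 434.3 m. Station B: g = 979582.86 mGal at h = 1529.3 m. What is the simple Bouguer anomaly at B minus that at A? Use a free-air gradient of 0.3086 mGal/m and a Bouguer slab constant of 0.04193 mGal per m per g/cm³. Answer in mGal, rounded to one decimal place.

Δg_SB(A) = 979772.15 − 979849.25 + 0.3086×434.3 − 0.04193×2.39×434.3 = 13.40 mGal
Δg_SB(B) = 979582.86 − 979849.25 + 0.3086×1529.3 − 0.04193×2.39×1529.3 = 52.30 mGal
Difference = 52.30 − (13.40) = 38.90 mGal

38.9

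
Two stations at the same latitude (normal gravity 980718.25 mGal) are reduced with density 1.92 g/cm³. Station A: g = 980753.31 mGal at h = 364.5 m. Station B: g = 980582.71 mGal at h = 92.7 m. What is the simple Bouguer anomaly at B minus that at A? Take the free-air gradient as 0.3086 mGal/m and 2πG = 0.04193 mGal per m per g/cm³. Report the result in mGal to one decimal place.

-232.6

Δg_SB(A) = 980753.31 − 980718.25 + 0.3086×364.5 − 0.04193×1.92×364.5 = 118.20 mGal
Δg_SB(B) = 980582.71 − 980718.25 + 0.3086×92.7 − 0.04193×1.92×92.7 = -114.40 mGal
Difference = -114.40 − (118.20) = -232.60 mGal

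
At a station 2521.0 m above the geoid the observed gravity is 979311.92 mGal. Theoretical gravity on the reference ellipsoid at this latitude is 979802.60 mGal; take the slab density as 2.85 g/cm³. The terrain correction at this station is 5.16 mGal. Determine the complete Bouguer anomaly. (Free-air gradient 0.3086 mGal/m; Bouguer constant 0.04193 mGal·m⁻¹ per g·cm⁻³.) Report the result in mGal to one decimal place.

-8.8

Free-air correction = 0.3086 × 2521.0 = 777.98 mGal
Free-air anomaly = 979311.92 − 979802.60 + (777.98) = 287.30 mGal
Bouguer slab correction = 0.04193 × 2.85 × 2521.0 = 301.26 mGal
Simple Bouguer anomaly = 287.30 − (301.26) = -13.96 mGal
Complete Bouguer anomaly = -13.96 + 5.16 = -8.80 mGal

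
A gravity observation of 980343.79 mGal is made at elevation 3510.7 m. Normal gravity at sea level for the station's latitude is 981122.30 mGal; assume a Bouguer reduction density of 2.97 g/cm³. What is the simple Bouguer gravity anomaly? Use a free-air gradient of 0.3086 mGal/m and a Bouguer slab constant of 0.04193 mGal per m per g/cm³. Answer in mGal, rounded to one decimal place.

Free-air correction = 0.3086 × 3510.7 = 1083.40 mGal
Free-air anomaly = 980343.79 − 981122.30 + (1083.40) = 304.89 mGal
Bouguer slab correction = 0.04193 × 2.97 × 3510.7 = 437.19 mGal
Simple Bouguer anomaly = 304.89 − (437.19) = -132.30 mGal

-132.3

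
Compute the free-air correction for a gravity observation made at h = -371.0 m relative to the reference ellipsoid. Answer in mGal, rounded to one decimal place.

-114.5

Free-air correction = 0.3086 × -371.0 = -114.5 mGal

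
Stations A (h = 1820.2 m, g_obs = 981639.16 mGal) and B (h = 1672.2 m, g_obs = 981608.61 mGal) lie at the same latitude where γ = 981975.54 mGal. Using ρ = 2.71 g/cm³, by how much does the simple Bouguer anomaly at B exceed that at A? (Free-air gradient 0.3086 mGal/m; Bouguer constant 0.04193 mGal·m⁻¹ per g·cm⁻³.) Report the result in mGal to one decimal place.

-59.4

Δg_SB(A) = 981639.16 − 981975.54 + 0.3086×1820.2 − 0.04193×2.71×1820.2 = 18.50 mGal
Δg_SB(B) = 981608.61 − 981975.54 + 0.3086×1672.2 − 0.04193×2.71×1672.2 = -40.90 mGal
Difference = -40.90 − (18.50) = -59.40 mGal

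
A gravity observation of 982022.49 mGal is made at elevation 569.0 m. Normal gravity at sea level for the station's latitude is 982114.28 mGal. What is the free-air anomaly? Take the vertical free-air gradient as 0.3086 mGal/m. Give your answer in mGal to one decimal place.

83.8

Free-air correction = 0.3086 × 569.0 = 175.59 mGal
Free-air anomaly = 982022.49 − 982114.28 + (175.59) = 83.80 mGal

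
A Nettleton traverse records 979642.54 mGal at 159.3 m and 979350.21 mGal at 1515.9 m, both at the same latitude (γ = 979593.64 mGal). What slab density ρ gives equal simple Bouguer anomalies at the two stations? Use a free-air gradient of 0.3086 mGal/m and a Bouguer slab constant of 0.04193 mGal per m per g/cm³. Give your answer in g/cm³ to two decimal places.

2.22

Δg_obs = 979350.21 − 979642.54 = -292.33 mGal over Δh = 1515.9 − 159.3 = 1356.6 m
Equal Bouguer anomalies ⇒ Δg_obs + (0.3086 − 0.04193ρ)·Δh = 0
0.3086 − 0.04193ρ = −Δg_obs/Δh = 0.21549
ρ = (0.3086 − 0.21549) / 0.04193 = 2.22 g/cm³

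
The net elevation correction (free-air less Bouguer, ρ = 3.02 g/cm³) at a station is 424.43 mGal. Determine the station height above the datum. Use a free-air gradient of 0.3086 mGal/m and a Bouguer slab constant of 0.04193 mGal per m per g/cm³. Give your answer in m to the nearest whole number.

2332

Combined gradient = 0.3086 − 0.04193 × 3.02 = 0.1819714 mGal/m
h = 424.43 / 0.1819714 = 2332.40 m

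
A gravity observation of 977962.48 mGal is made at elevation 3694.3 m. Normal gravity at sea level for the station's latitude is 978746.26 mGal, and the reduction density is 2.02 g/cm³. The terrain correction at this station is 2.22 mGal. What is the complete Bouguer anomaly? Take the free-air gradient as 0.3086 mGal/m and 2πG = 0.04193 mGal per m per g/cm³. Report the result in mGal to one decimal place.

Free-air correction = 0.3086 × 3694.3 = 1140.06 mGal
Free-air anomaly = 977962.48 − 978746.26 + (1140.06) = 356.28 mGal
Bouguer slab correction = 0.04193 × 2.02 × 3694.3 = 312.90 mGal
Simple Bouguer anomaly = 356.28 − (312.90) = 43.38 mGal
Complete Bouguer anomaly = 43.38 + 2.22 = 45.60 mGal

45.6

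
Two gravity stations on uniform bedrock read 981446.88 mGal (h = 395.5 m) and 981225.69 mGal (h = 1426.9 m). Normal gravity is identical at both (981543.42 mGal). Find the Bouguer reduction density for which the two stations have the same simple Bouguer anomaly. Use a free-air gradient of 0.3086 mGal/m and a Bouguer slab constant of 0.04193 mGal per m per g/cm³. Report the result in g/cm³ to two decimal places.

2.25

Δg_obs = 981225.69 − 981446.88 = -221.19 mGal over Δh = 1426.9 − 395.5 = 1031.4 m
Equal Bouguer anomalies ⇒ Δg_obs + (0.3086 − 0.04193ρ)·Δh = 0
0.3086 − 0.04193ρ = −Δg_obs/Δh = 0.21446
ρ = (0.3086 − 0.21446) / 0.04193 = 2.25 g/cm³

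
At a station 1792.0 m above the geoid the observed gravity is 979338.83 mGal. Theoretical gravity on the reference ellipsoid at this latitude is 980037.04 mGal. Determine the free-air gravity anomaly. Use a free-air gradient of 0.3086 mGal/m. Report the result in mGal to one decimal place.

-145.2

Free-air correction = 0.3086 × 1792.0 = 553.01 mGal
Free-air anomaly = 979338.83 − 980037.04 + (553.01) = -145.20 mGal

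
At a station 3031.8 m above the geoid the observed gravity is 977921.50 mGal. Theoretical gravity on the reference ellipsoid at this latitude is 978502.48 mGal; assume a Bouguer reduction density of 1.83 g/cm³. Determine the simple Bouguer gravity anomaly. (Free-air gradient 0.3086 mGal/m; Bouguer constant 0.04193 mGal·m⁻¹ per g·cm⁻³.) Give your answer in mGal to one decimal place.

Free-air correction = 0.3086 × 3031.8 = 935.61 mGal
Free-air anomaly = 977921.50 − 978502.48 + (935.61) = 354.63 mGal
Bouguer slab correction = 0.04193 × 1.83 × 3031.8 = 232.64 mGal
Simple Bouguer anomaly = 354.63 − (232.64) = 121.99 mGal

122.0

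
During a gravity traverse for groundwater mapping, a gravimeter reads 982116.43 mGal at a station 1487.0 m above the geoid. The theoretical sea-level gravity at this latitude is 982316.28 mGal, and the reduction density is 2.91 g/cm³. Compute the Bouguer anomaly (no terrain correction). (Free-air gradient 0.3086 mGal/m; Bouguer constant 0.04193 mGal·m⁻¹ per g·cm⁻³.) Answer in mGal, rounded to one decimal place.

Free-air correction = 0.3086 × 1487.0 = 458.89 mGal
Free-air anomaly = 982116.43 − 982316.28 + (458.89) = 259.04 mGal
Bouguer slab correction = 0.04193 × 2.91 × 1487.0 = 181.44 mGal
Simple Bouguer anomaly = 259.04 − (181.44) = 77.60 mGal

77.6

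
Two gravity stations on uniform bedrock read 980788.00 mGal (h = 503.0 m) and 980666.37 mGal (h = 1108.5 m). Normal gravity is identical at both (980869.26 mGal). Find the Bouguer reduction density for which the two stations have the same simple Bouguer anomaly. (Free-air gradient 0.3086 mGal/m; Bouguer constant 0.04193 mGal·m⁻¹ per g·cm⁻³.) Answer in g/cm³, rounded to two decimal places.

Δg_obs = 980666.37 − 980788.00 = -121.63 mGal over Δh = 1108.5 − 503.0 = 605.5 m
Equal Bouguer anomalies ⇒ Δg_obs + (0.3086 − 0.04193ρ)·Δh = 0
0.3086 − 0.04193ρ = −Δg_obs/Δh = 0.20088
ρ = (0.3086 − 0.20088) / 0.04193 = 2.57 g/cm³

2.57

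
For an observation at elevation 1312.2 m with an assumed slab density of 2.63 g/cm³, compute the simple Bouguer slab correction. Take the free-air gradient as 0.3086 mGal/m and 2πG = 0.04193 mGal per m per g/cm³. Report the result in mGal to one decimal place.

Bouguer slab correction = 0.04193 × 2.63 × 1312.2 = 144.7 mGal

144.7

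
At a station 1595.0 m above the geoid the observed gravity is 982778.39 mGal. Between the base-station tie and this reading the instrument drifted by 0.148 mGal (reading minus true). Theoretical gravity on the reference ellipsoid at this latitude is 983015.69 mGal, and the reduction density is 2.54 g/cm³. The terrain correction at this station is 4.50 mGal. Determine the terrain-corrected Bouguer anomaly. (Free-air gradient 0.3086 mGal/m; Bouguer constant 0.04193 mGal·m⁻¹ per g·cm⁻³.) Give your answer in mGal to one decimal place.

Drift-corrected reading = 982778.39 − (0.148) = 982778.242 mGal
Free-air correction = 0.3086 × 1595.0 = 492.22 mGal
Free-air anomaly = 982778.242 − 983015.69 + (492.22) = 254.772 mGal
Bouguer slab correction = 0.04193 × 2.54 × 1595.0 = 169.87 mGal
Simple Bouguer anomaly = 254.772 − (169.87) = 84.902 mGal
Complete Bouguer anomaly = 84.902 + 4.50 = 89.402 mGal

89.4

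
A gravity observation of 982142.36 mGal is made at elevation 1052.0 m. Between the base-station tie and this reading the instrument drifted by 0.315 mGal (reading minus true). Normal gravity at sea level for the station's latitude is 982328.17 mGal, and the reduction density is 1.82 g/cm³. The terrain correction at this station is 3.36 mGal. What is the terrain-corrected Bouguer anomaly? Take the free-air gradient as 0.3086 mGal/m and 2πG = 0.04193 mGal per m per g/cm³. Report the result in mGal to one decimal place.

Drift-corrected reading = 982142.36 − (0.315) = 982142.045 mGal
Free-air correction = 0.3086 × 1052.0 = 324.65 mGal
Free-air anomaly = 982142.045 − 982328.17 + (324.65) = 138.525 mGal
Bouguer slab correction = 0.04193 × 1.82 × 1052.0 = 80.28 mGal
Simple Bouguer anomaly = 138.525 − (80.28) = 58.245 mGal
Complete Bouguer anomaly = 58.245 + 3.36 = 61.605 mGal

61.6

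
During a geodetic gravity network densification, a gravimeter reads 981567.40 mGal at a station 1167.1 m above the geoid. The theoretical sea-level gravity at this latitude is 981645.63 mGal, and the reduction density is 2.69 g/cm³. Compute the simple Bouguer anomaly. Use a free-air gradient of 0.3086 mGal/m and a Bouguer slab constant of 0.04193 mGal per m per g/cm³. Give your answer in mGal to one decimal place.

150.3

Free-air correction = 0.3086 × 1167.1 = 360.17 mGal
Free-air anomaly = 981567.40 − 981645.63 + (360.17) = 281.94 mGal
Bouguer slab correction = 0.04193 × 2.69 × 1167.1 = 131.64 mGal
Simple Bouguer anomaly = 281.94 − (131.64) = 150.30 mGal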